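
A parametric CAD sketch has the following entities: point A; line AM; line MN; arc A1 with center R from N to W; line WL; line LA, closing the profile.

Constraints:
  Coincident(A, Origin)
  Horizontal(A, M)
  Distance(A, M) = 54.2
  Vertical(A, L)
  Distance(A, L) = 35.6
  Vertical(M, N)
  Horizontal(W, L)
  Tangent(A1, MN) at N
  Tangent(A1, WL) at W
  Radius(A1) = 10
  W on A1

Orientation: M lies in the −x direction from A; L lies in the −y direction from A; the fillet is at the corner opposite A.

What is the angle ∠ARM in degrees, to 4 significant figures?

81.26°

A is at the origin; AM is horizontal with |AM| = 54.2 and M on the −x side, so M = (-54.20, 0.000). AL is vertical with |AL| = 35.6 and L on the −y side, so L = (0.000, -35.60). The virtual corner opposite A is at (-54.20, -35.60). Since A1 is tangent to MN there, RN ⟂ MN and A1 meets WL tangentially, so RW is at right angles to WL, with radius 10.0, so the center R sits 10.0 in from both sides at R = (-44.20, -25.60). Then cos ∠ARM = RA·RM / (|RA||RM|), giving 81.26°.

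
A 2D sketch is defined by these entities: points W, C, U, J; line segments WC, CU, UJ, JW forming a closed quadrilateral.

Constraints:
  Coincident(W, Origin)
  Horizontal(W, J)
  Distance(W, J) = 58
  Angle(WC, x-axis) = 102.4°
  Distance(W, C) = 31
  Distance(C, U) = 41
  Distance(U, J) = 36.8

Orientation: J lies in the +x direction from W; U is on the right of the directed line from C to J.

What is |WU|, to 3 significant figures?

21.2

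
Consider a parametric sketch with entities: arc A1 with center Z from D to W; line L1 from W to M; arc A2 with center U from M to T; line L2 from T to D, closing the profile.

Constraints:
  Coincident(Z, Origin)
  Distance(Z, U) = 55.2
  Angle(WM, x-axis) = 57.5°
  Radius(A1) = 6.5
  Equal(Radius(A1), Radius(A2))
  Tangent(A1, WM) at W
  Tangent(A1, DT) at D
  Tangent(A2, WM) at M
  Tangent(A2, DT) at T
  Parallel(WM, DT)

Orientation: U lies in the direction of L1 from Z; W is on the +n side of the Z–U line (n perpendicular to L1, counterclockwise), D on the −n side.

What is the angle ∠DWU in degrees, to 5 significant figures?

83.284°

Z is at the origin and U lies 55.2 along u from Z, so U = 55.2·u = (29.659, 46.555). Tangency of A1 to both parallel lines with radius 6.5 puts W and D at Z ± 6.5·n: W = (-5.4820, 3.4924), D = (5.4820, -3.4924). Then cos ∠DWU = WD·WU / (|WD||WU|), giving 83.284°.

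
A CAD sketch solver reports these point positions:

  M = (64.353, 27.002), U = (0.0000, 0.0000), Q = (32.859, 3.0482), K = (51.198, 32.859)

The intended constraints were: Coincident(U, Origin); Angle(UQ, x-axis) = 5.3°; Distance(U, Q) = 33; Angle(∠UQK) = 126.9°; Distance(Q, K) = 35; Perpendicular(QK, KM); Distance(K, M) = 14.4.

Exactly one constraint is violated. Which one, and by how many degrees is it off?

Perpendicular(QK, KM) — off by 7.60°.

U = (0.00, 0.00) ✓; UQ at 5.300° ✓; |UQ| = 33.00 ✓; ∠UQK = 126.9° ✓; |QK| = 35.00 ✓; ∠(QK, KM) = 82.40° ✗; |KM| = 14.40 ✓.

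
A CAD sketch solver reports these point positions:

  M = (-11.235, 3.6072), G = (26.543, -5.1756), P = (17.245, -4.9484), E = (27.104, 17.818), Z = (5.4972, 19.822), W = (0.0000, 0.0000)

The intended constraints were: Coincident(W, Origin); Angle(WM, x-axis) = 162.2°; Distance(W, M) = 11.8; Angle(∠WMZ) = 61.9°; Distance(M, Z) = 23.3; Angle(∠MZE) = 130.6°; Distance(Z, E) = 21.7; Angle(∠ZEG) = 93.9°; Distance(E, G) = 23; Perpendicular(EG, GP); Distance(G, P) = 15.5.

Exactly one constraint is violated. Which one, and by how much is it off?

Distance(G, P) = 15.5 — off by 6.20.

W = (0.00, 0.00) ✓; WM at 162.2° ✓; |WM| = 11.80 ✓; ∠WMZ = 61.90° ✓; |MZ| = 23.30 ✓; ∠MZE = 130.6° ✓; |ZE| = 21.70 ✓; ∠ZEG = 93.90° ✓; |EG| = 23.00 ✓; ∠(EG, GP) = 90.00° ✓; |GP| = 9.301 ✗.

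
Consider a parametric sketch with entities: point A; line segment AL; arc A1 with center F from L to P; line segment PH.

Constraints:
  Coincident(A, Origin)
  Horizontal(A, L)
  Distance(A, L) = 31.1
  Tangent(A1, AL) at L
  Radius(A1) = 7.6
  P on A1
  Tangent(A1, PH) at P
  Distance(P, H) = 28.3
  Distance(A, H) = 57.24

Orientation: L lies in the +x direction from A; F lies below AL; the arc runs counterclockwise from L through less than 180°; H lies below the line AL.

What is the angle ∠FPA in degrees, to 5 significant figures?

103.70°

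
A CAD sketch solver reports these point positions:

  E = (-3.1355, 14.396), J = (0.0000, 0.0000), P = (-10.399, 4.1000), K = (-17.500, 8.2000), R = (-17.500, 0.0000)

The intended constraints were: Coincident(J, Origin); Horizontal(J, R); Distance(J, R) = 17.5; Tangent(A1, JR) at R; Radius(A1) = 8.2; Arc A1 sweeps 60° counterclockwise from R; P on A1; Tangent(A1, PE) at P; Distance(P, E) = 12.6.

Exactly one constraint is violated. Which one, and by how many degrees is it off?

Tangent(A1, PE) at P — off by 5.20°.

J = (0.00, 0.00) ✓; J.y = 0.00, R.y = 0.00 ✓; |JR| = 17.50 ✓; ∠(KR, RJ) = 90.00° ✓; |KR| = 8.200 ✓; bearing(K→P) − bearing(K→R) = 60.00° ✓; |KP| = 8.200 ✓; ∠(KP, PE) = 95.20° ✗; |PE| = 12.60 ✓.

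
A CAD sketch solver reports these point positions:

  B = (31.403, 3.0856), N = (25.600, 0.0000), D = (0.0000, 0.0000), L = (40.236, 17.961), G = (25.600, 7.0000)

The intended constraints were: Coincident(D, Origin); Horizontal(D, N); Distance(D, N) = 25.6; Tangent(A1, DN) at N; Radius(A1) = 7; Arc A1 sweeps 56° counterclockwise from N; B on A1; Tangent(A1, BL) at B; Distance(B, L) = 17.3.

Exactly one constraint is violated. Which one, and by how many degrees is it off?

Tangent(A1, BL) at B — off by 3.30°.

D = (0.00, 0.00) ✓; D.y = 0.00, N.y = 0.00 ✓; |DN| = 25.60 ✓; ∠(GN, ND) = 90.00° ✓; |GN| = 7.000 ✓; bearing(G→B) − bearing(G→N) = 56.00° ✓; |GB| = 7.000 ✓; ∠(GB, BL) = 86.70° ✗; |BL| = 17.30 ✓.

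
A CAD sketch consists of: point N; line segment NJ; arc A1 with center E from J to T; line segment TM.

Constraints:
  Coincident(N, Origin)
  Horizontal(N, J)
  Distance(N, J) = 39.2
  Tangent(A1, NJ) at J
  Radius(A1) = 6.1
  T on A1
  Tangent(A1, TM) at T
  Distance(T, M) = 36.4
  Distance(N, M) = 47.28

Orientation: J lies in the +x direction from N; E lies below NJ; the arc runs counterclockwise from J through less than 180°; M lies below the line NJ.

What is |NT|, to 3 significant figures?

33.6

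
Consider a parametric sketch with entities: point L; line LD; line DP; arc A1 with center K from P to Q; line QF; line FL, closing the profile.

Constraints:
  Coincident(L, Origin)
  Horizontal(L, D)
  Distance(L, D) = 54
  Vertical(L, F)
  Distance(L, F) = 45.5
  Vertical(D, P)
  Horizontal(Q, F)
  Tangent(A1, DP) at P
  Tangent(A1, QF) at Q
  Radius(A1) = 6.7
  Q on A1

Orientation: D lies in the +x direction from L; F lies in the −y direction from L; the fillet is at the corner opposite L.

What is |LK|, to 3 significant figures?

61.2

LF is vertical with |LF| = 45.5 and F on the −y side, so F = (0.00, -45.5). The virtual corner opposite L is at (54.0, -45.5). The tangent condition forces KP to be normal to DP and tangency of A1 to QF means the radius KQ is perpendicular to QF, with radius 6.7, so the center K sits 6.7 in from both sides at K = (47.3, -38.8). Then |LK| = |K − L| = 61.2.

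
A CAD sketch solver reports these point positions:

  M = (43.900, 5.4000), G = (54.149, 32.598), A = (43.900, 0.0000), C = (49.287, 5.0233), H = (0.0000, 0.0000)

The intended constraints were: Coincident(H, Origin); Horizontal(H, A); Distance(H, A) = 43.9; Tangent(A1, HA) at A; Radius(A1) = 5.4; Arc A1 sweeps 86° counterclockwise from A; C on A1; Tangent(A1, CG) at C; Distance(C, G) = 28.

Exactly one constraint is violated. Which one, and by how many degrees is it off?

Tangent(A1, CG) at C — off by 6.00°.

H = (0.00, 0.00) ✓; H.y = 0.00, A.y = 0.00 ✓; |HA| = 43.90 ✓; ∠(MA, AH) = 90.00° ✓; |MA| = 5.400 ✓; bearing(M→C) − bearing(M→A) = 86.00° ✓; |MC| = 5.400 ✓; ∠(MC, CG) = 96.00° ✗; |CG| = 28.00 ✓.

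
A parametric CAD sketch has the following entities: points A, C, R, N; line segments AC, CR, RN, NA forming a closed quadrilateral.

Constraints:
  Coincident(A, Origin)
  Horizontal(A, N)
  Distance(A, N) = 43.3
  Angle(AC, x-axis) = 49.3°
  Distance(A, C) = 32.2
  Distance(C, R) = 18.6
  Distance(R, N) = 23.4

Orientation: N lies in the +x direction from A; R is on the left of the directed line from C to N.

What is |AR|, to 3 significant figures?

45.8

Checks: |CR| = 18.60 ✓; |RN| = 23.40 ✓.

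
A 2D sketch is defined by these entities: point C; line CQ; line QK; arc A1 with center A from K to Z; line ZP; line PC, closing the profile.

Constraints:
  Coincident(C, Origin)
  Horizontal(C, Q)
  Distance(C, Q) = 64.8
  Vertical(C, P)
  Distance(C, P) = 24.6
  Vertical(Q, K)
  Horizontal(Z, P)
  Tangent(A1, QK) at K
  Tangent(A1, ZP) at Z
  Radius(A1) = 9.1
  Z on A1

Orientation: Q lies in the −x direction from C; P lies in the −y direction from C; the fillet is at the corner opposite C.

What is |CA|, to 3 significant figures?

57.8

C is at the origin; C and Q share the same y with |CQ| = 64.8 and Q on the −x side, so Q = (-64.8, 0.00). C and P share the same x with |CP| = 24.6 and P on the −y side, so P = (0.00, -24.6). The virtual corner opposite C is at (-64.8, -24.6). The tangent condition forces AK to be normal to QK and since A1 is tangent to ZP there, AZ ⟂ ZP, with radius 9.1, so the center A sits 9.1 in from both sides at A = (-55.7, -15.5). Then |CA| = |A − C| = 57.8.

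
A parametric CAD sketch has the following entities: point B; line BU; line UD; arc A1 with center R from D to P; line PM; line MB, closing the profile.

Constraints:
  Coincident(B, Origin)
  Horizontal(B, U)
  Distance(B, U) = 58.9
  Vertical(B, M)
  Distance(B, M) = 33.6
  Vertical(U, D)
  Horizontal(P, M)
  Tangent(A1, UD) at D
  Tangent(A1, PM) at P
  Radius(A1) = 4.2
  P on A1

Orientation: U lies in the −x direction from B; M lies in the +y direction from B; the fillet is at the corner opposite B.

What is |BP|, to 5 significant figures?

64.195

B is at the origin; BU is horizontal with |BU| = 58.9 and U on the −x side, so U = (-58.900, 0.0000). BM is vertical with |BM| = 33.6 and M on the +y side, so M = (0.0000, 33.600). The virtual corner opposite B is at (-58.900, 33.600). Since A1 is tangent to UD there, RD ⟂ UD and the tangent condition forces RP to be normal to PM, with radius 4.2, so the center R sits 4.2 in from both sides at R = (-54.700, 29.400). That places the tangent points at D = (-58.900, 29.400) on UD and P = (-54.700, 33.600) on PM. Then |BP| = |P − B| = 64.195.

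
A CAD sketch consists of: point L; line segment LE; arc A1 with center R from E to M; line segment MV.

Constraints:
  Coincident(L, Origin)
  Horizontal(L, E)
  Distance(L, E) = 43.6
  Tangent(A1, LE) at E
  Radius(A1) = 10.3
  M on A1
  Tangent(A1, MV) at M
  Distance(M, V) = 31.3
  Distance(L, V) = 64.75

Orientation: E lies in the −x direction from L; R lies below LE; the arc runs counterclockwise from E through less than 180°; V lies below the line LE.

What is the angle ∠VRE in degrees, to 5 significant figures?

171.42°

Checks: |RM| = 10.30 ✓; ∠(RM, MV) = 90.00° ✓; |MV| = 31.30 ✓; |LV| = 64.75 ✓.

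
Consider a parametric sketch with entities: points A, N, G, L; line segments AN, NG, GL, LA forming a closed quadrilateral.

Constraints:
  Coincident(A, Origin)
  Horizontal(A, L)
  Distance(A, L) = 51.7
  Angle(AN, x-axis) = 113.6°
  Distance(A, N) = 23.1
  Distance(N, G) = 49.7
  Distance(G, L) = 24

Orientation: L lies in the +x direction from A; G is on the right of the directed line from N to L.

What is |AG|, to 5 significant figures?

31.263

Checks: |NG| = 49.70 ✓; |GL| = 24.00 ✓.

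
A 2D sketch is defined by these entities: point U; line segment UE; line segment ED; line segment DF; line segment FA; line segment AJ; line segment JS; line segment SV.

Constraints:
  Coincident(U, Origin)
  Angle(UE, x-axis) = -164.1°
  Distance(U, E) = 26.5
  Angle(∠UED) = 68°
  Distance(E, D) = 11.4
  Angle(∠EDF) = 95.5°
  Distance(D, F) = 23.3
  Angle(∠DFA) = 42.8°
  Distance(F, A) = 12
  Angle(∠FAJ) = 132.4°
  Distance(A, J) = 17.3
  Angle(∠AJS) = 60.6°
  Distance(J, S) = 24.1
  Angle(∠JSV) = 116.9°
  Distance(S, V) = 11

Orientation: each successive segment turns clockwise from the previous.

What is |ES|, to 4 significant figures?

27.30

U is at the origin; UE runs at -164.1° with length 26.5, so E = (-25.49, -7.260). ∠UED = 68.0° gives ED at 83.90° from the x-axis; with |ED| = 11.4, D = (-24.27, 4.076). ∠EDF = 95.5° gives DF at -0.6000° from the x-axis; with |DF| = 23.3, F = (-0.9760, 3.832). ∠DFA = 42.8° gives FA at -137.8° from the x-axis; with |FA| = 12.0, A = (-9.866, -4.229). ∠FAJ = 132.4° gives AJ at 174.6° from the x-axis; with |AJ| = 17.3, J = (-27.09, -2.601). ∠AJS = 60.6° gives JS at 55.20° from the x-axis; with |JS| = 24.1, S = (-13.33, 17.19). Then |ES| = |S − E| = 27.30.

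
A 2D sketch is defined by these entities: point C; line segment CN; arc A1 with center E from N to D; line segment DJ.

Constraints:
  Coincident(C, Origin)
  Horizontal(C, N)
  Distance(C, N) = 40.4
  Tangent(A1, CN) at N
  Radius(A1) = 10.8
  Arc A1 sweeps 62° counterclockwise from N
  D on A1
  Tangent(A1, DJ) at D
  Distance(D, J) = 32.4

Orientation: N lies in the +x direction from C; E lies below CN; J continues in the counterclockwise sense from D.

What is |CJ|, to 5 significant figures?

37.737

On A1, N sits at bearing 90° from E; a 62° counterclockwise sweep puts D at bearing 152°, so D = E + 10.8·(cos 152°, sin 152°) = (30.864, -5.7297). The tangent condition forces ED to be normal to DJ, so DJ runs along (−sin 152°, cos 152°); with |DJ| = 32.4, J = (15.653, -34.337). Then |CJ| = |J − C| = 37.737.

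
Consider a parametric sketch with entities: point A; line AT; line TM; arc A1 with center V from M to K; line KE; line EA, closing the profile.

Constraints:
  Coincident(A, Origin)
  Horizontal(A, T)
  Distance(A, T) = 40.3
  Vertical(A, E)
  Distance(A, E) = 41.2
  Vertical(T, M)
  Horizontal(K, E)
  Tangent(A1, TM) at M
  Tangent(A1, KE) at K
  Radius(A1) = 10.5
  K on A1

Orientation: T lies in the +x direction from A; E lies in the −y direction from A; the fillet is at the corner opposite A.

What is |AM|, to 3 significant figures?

50.7

A is at the origin; AT is horizontal with |AT| = 40.3 and T on the +x side, so T = (40.3, 0.00). AE is vertical with |AE| = 41.2 and E on the −y side, so E = (0.00, -41.2). The virtual corner opposite A is at (40.3, -41.2). Since A1 is tangent to TM there, VM ⟂ TM and the tangent condition forces VK to be normal to KE, with radius 10.5, so the center V sits 10.5 in from both sides at V = (29.8, -30.7). That places the tangent points at M = (40.3, -30.7) on TM and K = (29.8, -41.2) on KE. Then |AM| = |M − A| = 50.7.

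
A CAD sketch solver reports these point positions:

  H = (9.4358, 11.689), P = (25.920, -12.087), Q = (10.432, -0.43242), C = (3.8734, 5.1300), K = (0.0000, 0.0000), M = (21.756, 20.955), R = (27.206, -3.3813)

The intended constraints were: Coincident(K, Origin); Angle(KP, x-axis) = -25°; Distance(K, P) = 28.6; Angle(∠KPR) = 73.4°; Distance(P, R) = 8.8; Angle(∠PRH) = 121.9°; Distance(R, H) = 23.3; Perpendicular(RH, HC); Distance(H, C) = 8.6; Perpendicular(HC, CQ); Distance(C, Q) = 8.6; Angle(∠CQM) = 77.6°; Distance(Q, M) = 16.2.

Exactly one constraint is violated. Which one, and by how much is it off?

Distance(Q, M) = 16.2 — off by 8.00.

K = (0.00, 0.00) ✓; KP at -25.00° ✓; |KP| = 28.60 ✓; ∠KPR = 73.40° ✓; |PR| = 8.800 ✓; ∠PRH = 121.9° ✓; |RH| = 23.30 ✓; ∠(RH, HC) = 90.00° ✓; |HC| = 8.600 ✓; ∠(HC, CQ) = 90.00° ✓; |CQ| = 8.600 ✓; ∠CQM = 77.60° ✓; |QM| = 24.20 ✗.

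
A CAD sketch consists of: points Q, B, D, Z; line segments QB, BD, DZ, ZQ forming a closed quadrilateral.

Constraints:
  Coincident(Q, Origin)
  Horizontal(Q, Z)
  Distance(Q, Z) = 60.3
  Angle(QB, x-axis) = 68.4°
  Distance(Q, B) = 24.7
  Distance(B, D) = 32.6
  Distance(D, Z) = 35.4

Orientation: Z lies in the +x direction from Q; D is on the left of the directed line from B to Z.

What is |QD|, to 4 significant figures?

50.61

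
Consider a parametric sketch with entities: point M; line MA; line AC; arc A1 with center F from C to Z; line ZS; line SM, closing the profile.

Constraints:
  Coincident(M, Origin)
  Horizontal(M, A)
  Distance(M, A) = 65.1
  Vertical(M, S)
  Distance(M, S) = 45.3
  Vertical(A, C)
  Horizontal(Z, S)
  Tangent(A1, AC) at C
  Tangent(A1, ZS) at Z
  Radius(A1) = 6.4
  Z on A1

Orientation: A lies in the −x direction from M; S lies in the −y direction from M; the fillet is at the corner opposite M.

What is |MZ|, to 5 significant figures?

74.147

M is at the origin; M and A share the same y with |MA| = 65.1 and A on the −x side, so A = (-65.100, 0.0000). M and S share the same x with |MS| = 45.3 and S on the −y side, so S = (0.0000, -45.300). The virtual corner opposite M is at (-65.100, -45.300). Since A1 is tangent to AC there, FC ⟂ AC and A1 meets ZS tangentially, so FZ is at right angles to ZS, with radius 6.4, so the center F sits 6.4 in from both sides at F = (-58.700, -38.900). That places the tangent points at C = (-65.100, -38.900) on AC and Z = (-58.700, -45.300) on ZS. Then |MZ| = |Z − M| = 74.147.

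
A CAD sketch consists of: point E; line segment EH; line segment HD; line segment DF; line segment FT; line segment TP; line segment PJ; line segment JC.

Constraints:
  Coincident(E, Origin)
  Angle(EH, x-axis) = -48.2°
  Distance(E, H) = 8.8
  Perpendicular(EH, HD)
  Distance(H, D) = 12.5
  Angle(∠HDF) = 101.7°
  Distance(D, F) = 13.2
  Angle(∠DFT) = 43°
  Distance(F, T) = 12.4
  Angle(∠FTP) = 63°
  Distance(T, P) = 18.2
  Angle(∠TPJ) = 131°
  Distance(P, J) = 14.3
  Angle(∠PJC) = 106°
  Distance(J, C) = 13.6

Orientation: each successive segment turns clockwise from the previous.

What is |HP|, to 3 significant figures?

21.3

∠DFT = 43.0° gives FT at 6.50° from the x-axis; with |FT| = 12.4, T = (-1.74, -5.64). ∠FTP = 63.0° gives TP at -110° from the x-axis; with |TP| = 18.2, P = (-8.12, -22.7). Then |HP| = |P − H| = 21.3.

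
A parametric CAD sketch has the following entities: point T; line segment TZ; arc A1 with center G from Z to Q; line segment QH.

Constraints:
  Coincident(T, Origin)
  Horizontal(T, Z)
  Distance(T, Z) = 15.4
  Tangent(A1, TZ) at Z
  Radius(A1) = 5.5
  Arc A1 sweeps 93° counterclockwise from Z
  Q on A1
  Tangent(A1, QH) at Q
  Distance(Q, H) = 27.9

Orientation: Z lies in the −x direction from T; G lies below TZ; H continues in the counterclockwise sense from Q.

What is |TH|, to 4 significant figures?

38.86

T is at the origin; T and Z share the same y with |TZ| = 15.4 and Z on the −x side, so Z = (-15.40, 0.000). The tangent condition forces GZ to be normal to TZ, so G = Z + (0, -5.5) = (-15.40, -5.500). On A1, Z sits at bearing 90° from G; a 93° counterclockwise sweep puts Q at bearing 183°, so Q = G + 5.5·(cos 183°, sin 183°) = (-20.89, -5.788). Since A1 is tangent to QH there, GQ ⟂ QH, so QH runs along (−sin 183°, cos 183°); with |QH| = 27.9, H = (-19.43, -33.65). Then |TH| = |H − T| = 38.86.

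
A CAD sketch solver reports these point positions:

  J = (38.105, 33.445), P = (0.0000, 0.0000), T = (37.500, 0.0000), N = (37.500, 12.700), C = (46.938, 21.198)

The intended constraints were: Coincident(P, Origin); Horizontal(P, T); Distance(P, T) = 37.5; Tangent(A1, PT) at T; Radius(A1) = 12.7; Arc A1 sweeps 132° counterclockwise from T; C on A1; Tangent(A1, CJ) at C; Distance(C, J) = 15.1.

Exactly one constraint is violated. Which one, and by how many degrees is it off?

Tangent(A1, CJ) at C — off by 6.20°.

P = (0.00, 0.00) ✓; P.y = 0.00, T.y = 0.00 ✓; |PT| = 37.50 ✓; ∠(NT, TP) = 90.00° ✓; |NT| = 12.70 ✓; bearing(N→C) − bearing(N→T) = 132.0° ✓; |NC| = 12.70 ✓; ∠(NC, CJ) = 96.20° ✗; |CJ| = 15.10 ✓.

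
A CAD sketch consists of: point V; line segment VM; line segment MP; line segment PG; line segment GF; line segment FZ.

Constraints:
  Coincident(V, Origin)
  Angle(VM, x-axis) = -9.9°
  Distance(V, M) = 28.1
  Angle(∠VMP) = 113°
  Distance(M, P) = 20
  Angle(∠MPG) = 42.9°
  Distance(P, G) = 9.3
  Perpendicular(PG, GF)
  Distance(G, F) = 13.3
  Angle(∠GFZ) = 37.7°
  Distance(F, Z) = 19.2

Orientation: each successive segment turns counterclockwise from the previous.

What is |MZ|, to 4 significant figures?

23.08

PG is perpendicular to GF, so GF runs at -75.80°; with |GF| = 13.3, F = (32.79, -3.214). ∠GFZ = 37.7° gives FZ at 66.50° from the x-axis; with |FZ| = 19.2, Z = (40.45, 14.39). Then |MZ| = |Z − M| = 23.08.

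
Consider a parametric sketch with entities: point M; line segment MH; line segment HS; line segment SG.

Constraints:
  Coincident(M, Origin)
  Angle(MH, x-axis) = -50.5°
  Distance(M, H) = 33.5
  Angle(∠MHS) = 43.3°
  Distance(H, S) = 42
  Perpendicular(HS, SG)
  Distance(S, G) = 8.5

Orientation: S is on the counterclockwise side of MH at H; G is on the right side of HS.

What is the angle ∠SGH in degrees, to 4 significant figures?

78.56°

M is at the origin; MH runs at -50.5° with length 33.5, so H = 33.5·(cos -50.5°, sin -50.5°) = (21.31, -25.85). ∠MHS = 43.3°, so HS runs at -50.5° + (180° − 43.3°) = 86.20° from the x-axis; with |HS| = 42.0, S = H + 42.0·(cos 86.20°, sin 86.20°) = (24.09, 16.06). HS ⟂ SG; with |SG| = 8.5 on the right of HS, G = S + 8.5·(0.9978, -0.06627) = (32.57, 15.49). Then cos ∠SGH = GS·GH / (|GS||GH|), giving 78.56°.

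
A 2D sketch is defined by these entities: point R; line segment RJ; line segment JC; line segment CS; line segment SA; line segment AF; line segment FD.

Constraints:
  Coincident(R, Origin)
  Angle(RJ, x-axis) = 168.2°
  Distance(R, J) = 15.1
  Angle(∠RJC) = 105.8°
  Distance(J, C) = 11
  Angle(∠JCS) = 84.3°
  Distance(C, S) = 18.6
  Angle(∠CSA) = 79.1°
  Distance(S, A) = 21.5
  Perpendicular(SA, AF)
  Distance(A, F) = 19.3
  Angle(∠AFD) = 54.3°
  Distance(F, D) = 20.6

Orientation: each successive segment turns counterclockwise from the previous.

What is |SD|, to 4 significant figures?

8.703

R is at the origin; RJ runs at 168.2° with length 15.1, so J = (-14.78, 3.088). ∠RJC = 105.8° gives JC at -117.6° from the x-axis; with |JC| = 11.0, C = (-19.88, -6.660). ∠JCS = 84.3° gives CS at -21.90° from the x-axis; with |CS| = 18.6, S = (-2.619, -13.60). ∠CSA = 79.1° gives SA at 79.00° from the x-axis; with |SA| = 21.5, A = (1.483, 7.507). SA is perpendicular to AF, so AF runs at 169.0°; with |AF| = 19.3, F = (-17.46, 11.19). ∠AFD = 54.3° gives FD at -65.30° from the x-axis; with |FD| = 20.6, D = (-8.854, -7.526). Then |SD| = |D − S| = 8.703.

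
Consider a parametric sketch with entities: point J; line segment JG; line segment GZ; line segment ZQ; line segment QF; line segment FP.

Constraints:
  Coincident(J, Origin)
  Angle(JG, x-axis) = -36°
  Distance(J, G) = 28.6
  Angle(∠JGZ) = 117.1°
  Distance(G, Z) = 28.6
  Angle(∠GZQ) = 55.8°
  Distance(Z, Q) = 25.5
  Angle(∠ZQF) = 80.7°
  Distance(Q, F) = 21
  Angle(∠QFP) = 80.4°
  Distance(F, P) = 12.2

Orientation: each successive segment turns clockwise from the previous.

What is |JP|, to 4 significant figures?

34.06

∠ZQF = 80.7° gives QF at 37.60° from the x-axis; with |QF| = 21.0, F = (16.73, -14.83). ∠QFP = 80.4° gives FP at -62.00° from the x-axis; with |FP| = 12.2, P = (22.46, -25.60). Then |JP| = |P − J| = 34.06.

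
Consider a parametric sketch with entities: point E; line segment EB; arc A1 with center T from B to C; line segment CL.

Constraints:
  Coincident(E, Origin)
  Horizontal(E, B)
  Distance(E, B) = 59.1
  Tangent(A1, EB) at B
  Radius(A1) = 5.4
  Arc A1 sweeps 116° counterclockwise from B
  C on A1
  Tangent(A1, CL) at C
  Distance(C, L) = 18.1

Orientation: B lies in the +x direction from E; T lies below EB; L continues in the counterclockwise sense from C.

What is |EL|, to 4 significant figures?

66.66

E is at the origin; E and B share the same y with |EB| = 59.1 and B on the +x side, so B = (59.10, 0.000). Tangency of A1 to EB means the radius TB is perpendicular to EB, so T = B + (0, -5.4) = (59.10, -5.400). On A1, B sits at bearing 90° from T; a 116° counterclockwise sweep puts C at bearing 206°, so C = T + 5.4·(cos 206°, sin 206°) = (54.25, -7.767). The tangent condition forces TC to be normal to CL, so CL runs along (−sin 206°, cos 206°); with |CL| = 18.1, L = (62.18, -24.04). Then |EL| = |L − E| = 66.66.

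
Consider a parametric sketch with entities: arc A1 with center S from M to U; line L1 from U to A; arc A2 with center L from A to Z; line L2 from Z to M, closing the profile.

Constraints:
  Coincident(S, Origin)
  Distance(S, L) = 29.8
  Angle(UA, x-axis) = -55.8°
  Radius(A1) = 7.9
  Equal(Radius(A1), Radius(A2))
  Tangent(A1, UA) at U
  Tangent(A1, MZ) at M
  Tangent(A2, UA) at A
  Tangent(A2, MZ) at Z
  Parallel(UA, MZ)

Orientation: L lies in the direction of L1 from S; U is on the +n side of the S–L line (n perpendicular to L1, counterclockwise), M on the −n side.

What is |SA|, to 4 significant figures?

30.83

The slot axis is L1's direction at -55.8°, so u = (cos -55.8°, sin -55.8°) = (0.5621, -0.8271) and n = (−sin -55.8°, cos -55.8°) = (0.8271, 0.5621). S is at the origin and L lies 29.8 along u from S, so L = 29.8·u = (16.75, -24.65). Tangency of A1 to both parallel lines with radius 7.9 puts U and M at S ± 7.9·n: U = (6.534, 4.440), M = (-6.534, -4.440). Equal radii place A and Z the same way about L: A = L + 7.9·n = (23.28, -20.21), Z = L − 7.9·n = (10.22, -29.09). Then |SA| = |A − S| = 30.83.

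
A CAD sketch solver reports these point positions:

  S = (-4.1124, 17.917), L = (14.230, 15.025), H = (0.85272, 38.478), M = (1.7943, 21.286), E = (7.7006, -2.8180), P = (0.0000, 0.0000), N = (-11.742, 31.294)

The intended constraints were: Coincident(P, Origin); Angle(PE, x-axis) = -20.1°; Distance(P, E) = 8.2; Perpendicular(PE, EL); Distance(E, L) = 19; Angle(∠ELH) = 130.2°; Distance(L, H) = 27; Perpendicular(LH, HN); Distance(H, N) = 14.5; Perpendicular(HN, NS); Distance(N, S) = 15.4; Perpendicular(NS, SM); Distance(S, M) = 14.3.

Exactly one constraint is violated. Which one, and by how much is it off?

Distance(S, M) = 14.3 — off by 7.50.

P = (0.00, 0.00) ✓; PE at -20.10° ✓; |PE| = 8.200 ✓; ∠(PE, EL) = 90.00° ✓; |EL| = 19.00 ✓; ∠ELH = 130.2° ✓; |LH| = 27.00 ✓; ∠(LH, HN) = 90.00° ✓; |HN| = 14.50 ✓; ∠(HN, NS) = 90.00° ✓; |NS| = 15.40 ✓; ∠(NS, SM) = 90.00° ✓; |SM| = 6.800 ✗.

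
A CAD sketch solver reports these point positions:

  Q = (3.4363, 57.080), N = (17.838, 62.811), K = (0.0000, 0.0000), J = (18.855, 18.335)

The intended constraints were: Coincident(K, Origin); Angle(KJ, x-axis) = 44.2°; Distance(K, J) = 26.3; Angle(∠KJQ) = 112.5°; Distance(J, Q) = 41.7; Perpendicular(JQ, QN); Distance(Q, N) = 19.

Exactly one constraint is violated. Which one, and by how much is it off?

Distance(Q, N) = 19 — off by 3.50.

K = (0.00, 0.00) ✓; KJ at 44.20° ✓; |KJ| = 26.30 ✓; ∠KJQ = 112.5° ✓; |JQ| = 41.70 ✓; ∠(JQ, QN) = 90.00° ✓; |QN| = 15.50 ✗.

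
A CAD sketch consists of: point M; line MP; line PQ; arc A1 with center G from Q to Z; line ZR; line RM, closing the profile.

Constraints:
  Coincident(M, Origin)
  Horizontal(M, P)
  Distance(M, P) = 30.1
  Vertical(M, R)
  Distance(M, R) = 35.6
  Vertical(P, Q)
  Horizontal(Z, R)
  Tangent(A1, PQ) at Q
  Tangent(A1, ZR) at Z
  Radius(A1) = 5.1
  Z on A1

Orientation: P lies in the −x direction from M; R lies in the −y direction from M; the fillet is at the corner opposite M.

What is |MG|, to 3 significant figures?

39.4

M is at the origin; MP is horizontal with |MP| = 30.1 and P on the −x side, so P = (-30.1, 0.00). M and R share the same x with |MR| = 35.6 and R on the −y side, so R = (0.00, -35.6). The virtual corner opposite M is at (-30.1, -35.6). A1 meets PQ tangentially, so GQ is at right angles to PQ and A1 meets ZR tangentially, so GZ is at right angles to ZR, with radius 5.1, so the center G sits 5.1 in from both sides at G = (-25.0, -30.5). Then |MG| = |G − M| = 39.4.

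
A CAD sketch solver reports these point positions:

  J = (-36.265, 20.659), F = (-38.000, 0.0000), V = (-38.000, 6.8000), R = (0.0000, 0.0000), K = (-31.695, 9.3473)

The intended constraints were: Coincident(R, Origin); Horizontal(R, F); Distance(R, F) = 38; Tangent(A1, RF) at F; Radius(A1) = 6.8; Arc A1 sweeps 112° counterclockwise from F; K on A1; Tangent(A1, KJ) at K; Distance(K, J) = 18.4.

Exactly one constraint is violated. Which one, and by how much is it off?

Distance(K, J) = 18.4 — off by 6.20.

R = (0.00, 0.00) ✓; R.y = 0.00, F.y = 0.00 ✓; |RF| = 38.00 ✓; ∠(VF, FR) = 90.00° ✓; |VF| = 6.800 ✓; bearing(V→K) − bearing(V→F) = 112.0° ✓; |VK| = 6.800 ✓; ∠(VK, KJ) = 90.00° ✓; |KJ| = 12.20 ✗.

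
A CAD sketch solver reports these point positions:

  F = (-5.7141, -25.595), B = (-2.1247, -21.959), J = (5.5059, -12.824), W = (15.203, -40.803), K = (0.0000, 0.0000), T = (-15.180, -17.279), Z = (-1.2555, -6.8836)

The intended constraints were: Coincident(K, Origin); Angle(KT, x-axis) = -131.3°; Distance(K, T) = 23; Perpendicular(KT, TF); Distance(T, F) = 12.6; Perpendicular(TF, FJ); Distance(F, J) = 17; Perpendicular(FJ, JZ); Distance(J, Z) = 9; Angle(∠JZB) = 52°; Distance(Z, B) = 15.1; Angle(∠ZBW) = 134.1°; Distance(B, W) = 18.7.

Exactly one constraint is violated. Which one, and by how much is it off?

Distance(B, W) = 18.7 — off by 6.90.

K = (0.00, 0.00) ✓; KT at -131.3° ✓; |KT| = 23.00 ✓; ∠(KT, TF) = 90.00° ✓; |TF| = 12.60 ✓; ∠(TF, FJ) = 90.00° ✓; |FJ| = 17.00 ✓; ∠(FJ, JZ) = 90.00° ✓; |JZ| = 9.000 ✓; ∠JZB = 52.00° ✓; |ZB| = 15.10 ✓; ∠ZBW = 134.1° ✓; |BW| = 25.60 ✗.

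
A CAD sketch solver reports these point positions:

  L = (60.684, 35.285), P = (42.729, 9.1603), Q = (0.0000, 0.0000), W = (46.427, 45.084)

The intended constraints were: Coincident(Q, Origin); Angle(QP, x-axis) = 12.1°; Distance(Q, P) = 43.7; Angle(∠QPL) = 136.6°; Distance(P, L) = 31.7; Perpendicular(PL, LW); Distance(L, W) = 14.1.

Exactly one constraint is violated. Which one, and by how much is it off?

Distance(L, W) = 14.1 — off by 3.20.

Q = (0.00, 0.00) ✓; QP at 12.10° ✓; |QP| = 43.70 ✓; ∠QPL = 136.6° ✓; |PL| = 31.70 ✓; ∠(PL, LW) = 90.00° ✓; |LW| = 17.30 ✗.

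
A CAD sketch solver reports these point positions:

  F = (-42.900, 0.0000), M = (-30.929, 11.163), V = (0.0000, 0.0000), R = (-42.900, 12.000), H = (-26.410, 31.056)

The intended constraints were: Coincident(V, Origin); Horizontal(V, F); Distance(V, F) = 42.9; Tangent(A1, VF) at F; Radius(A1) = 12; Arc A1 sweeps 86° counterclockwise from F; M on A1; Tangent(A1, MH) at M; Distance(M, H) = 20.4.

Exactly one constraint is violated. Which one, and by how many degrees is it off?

Tangent(A1, MH) at M — off by 8.80°.

V = (0.00, 0.00) ✓; V.y = 0.00, F.y = 0.00 ✓; |VF| = 42.90 ✓; ∠(RF, FV) = 90.00° ✓; |RF| = 12.00 ✓; bearing(R→M) − bearing(R→F) = 86.00° ✓; |RM| = 12.00 ✓; ∠(RM, MH) = 98.80° ✗; |MH| = 20.40 ✓.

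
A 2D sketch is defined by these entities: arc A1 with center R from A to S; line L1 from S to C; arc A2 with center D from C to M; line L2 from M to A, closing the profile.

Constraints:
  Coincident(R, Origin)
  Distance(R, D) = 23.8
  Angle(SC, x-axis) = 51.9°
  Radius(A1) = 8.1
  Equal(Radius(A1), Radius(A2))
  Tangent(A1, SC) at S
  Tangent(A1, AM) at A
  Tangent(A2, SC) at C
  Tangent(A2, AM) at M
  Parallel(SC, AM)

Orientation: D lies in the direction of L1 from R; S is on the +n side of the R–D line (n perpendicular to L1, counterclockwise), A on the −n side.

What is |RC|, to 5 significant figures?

25.141

The slot axis is L1's direction at 51.9°, so u = (cos 51.9°, sin 51.9°) = (0.61704, 0.78694) and n = (−sin 51.9°, cos 51.9°) = (-0.78694, 0.61704). R is at the origin and D lies 23.8 along u from R, so D = 23.8·u = (14.685, 18.729). Tangency of A1 to both parallel lines with radius 8.1 puts S and A at R ± 8.1·n: S = (-6.3742, 4.9980), A = (6.3742, -4.9980). Equal radii place C and M the same way about D: C = D + 8.1·n = (8.3113, 23.727), M = D − 8.1·n = (21.060, 13.731). Then |RC| = |C − R| = 25.141.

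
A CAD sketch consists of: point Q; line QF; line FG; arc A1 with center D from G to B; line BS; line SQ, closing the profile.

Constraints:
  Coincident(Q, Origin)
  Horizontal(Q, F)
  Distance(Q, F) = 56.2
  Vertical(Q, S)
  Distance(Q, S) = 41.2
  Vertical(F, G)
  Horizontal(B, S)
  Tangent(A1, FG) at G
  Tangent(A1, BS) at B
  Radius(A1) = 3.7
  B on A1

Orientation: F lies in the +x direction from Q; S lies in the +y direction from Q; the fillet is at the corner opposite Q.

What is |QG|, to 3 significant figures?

67.6

Q is at the origin; Q and F share the same y with |QF| = 56.2 and F on the +x side, so F = (56.2, 0.00). Q and S share the same x with |QS| = 41.2 and S on the +y side, so S = (0.00, 41.2). The virtual corner opposite Q is at (56.2, 41.2). Tangency of A1 to FG means the radius DG is perpendicular to FG and the tangent condition forces DB to be normal to BS, with radius 3.7, so the center D sits 3.7 in from both sides at D = (52.5, 37.5). That places the tangent points at G = (56.2, 37.5) on FG and B = (52.5, 41.2) on BS. Then |QG| = |G − Q| = 67.6.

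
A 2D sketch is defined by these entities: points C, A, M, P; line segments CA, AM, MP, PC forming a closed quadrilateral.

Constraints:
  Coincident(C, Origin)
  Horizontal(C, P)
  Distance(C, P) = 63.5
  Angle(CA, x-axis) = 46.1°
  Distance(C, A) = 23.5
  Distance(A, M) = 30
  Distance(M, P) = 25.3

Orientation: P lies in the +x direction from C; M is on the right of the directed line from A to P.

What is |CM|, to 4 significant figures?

38.56

Checks: |AM| = 30.00 ✓; |MP| = 25.30 ✓.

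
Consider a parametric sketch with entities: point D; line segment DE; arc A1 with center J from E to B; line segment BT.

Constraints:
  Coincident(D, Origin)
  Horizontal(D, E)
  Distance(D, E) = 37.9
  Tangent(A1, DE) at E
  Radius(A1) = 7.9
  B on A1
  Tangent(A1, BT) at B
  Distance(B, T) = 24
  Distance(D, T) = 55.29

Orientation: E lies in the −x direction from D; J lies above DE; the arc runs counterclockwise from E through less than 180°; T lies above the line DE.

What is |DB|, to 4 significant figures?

33.74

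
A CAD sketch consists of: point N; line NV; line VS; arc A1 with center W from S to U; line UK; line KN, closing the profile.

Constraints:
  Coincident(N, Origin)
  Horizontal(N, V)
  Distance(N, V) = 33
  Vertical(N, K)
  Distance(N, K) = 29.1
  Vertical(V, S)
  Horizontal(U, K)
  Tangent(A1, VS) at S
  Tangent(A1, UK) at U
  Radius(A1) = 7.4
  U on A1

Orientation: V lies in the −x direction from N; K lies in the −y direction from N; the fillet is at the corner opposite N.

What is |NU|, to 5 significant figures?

38.758

N is at the origin; N and V share the same y with |NV| = 33.0 and V on the −x side, so V = (-33.000, 0.0000). N and K share the same x with |NK| = 29.1 and K on the −y side, so K = (0.0000, -29.100). The virtual corner opposite N is at (-33.000, -29.100). A1 meets VS tangentially, so WS is at right angles to VS and since A1 is tangent to UK there, WU ⟂ UK, with radius 7.4, so the center W sits 7.4 in from both sides at W = (-25.600, -21.700). That places the tangent points at S = (-33.000, -21.700) on VS and U = (-25.600, -29.100) on UK. Then |NU| = |U − N| = 38.758.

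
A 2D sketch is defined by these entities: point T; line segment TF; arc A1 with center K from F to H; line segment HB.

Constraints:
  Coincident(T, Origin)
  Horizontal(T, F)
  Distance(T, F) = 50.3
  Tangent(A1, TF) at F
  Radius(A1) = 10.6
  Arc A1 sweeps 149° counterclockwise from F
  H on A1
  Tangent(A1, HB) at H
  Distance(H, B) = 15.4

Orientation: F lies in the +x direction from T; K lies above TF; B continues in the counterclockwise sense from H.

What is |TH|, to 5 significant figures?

59.132

T is at the origin; TF is horizontal with |TF| = 50.3 and F on the +x side, so F = (50.300, 0.0000). A1 meets TF tangentially, so KF is at right angles to TF, so K = F + (0, 10.6) = (50.300, 10.600). On A1, F sits at bearing -90° from K; a 149° counterclockwise sweep puts H at bearing 59°, so H = K + 10.6·(cos 59°, sin 59°) = (55.759, 19.686). Then |TH| = |H − T| = 59.132.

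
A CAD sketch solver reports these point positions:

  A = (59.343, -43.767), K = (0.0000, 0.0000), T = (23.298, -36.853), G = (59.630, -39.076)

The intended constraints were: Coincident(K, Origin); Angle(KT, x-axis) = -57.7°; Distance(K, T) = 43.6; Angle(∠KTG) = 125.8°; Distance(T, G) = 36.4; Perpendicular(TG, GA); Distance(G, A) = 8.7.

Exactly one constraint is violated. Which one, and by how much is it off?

Distance(G, A) = 8.7 — off by 4.00.

K = (0.00, 0.00) ✓; KT at -57.70° ✓; |KT| = 43.60 ✓; ∠KTG = 125.8° ✓; |TG| = 36.40 ✓; ∠(TG, GA) = 90.00° ✓; |GA| = 4.700 ✗.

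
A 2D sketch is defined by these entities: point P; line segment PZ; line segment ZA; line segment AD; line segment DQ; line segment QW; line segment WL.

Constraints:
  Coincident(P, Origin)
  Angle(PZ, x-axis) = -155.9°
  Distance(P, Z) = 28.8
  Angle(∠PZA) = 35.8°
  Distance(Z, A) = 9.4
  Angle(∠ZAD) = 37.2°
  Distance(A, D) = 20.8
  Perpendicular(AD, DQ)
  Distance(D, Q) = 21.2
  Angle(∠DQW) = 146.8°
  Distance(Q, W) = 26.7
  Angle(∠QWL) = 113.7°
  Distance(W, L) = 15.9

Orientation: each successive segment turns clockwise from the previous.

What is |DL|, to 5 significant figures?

50.916

∠DQW = 146.8° gives QW at 153.90° from the x-axis; with |QW| = 26.7, W = (-64.019, -15.142). ∠QWL = 113.7° gives WL at 87.600° from the x-axis; with |WL| = 15.9, L = (-63.353, 0.74408). Then |DL| = |L − D| = 50.916.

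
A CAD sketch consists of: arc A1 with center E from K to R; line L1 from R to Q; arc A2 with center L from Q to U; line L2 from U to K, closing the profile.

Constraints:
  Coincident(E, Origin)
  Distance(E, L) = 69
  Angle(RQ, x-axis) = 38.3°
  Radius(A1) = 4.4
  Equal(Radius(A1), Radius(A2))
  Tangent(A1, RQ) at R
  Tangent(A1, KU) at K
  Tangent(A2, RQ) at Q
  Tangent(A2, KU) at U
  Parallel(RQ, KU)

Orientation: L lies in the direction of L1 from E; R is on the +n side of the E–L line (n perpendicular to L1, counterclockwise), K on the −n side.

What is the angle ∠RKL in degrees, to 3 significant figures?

86.4°

The slot axis is L1's direction at 38.3°, so u = (cos 38.3°, sin 38.3°) = (0.785, 0.620) and n = (−sin 38.3°, cos 38.3°) = (-0.620, 0.785). E is at the origin and L lies 69.0 along u from E, so L = 69.0·u = (54.1, 42.8). Tangency of A1 to both parallel lines with radius 4.4 puts R and K at E ± 4.4·n: R = (-2.73, 3.45), K = (2.73, -3.45). Then cos ∠RKL = KR·KL / (|KR||KL|), giving 86.4°.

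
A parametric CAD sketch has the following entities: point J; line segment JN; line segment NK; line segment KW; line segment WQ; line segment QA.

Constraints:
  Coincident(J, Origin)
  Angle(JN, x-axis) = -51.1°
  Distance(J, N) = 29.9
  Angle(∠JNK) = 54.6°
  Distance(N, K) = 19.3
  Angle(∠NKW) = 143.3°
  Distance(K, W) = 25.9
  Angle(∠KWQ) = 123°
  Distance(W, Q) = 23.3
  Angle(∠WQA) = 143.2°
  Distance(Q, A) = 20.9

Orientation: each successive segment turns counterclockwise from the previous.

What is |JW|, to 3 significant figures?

24.4

J is at the origin; JN runs at -51.1° with length 29.9, so N = (18.8, -23.3). ∠JNK = 54.6° gives NK at 74.3° from the x-axis; with |NK| = 19.3, K = (24.0, -4.69). ∠NKW = 143.3° gives KW at 111° from the x-axis; with |KW| = 25.9, W = (14.7, 19.5). Then |JW| = |W − J| = 24.4.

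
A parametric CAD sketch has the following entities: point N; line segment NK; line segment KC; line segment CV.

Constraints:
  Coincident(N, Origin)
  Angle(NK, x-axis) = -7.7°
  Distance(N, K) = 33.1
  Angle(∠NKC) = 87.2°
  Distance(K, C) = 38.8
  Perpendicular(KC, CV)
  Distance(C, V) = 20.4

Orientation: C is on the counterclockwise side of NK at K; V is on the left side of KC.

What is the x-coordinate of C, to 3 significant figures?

36.1

N is at the origin; NK runs at -7.7° with length 33.1, so K = 33.1·(cos -7.7°, sin -7.7°) = (32.8, -4.43). ∠NKC = 87.2°, so KC runs at -7.7° + (180° − 87.2°) = 85.1° from the x-axis; with |KC| = 38.8, C = K + 38.8·(cos 85.1°, sin 85.1°) = (36.1, 34.2). So C.x = 36.1.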